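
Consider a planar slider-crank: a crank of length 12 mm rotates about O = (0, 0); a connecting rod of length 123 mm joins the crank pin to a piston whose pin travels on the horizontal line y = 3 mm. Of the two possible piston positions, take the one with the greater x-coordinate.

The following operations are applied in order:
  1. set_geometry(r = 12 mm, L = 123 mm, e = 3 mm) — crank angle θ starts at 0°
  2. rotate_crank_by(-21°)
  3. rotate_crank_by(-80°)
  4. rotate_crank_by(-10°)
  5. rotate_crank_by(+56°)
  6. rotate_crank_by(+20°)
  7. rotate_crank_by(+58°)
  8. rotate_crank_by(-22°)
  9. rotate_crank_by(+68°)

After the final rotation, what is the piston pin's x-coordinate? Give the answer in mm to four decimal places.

set_geometry: r = 12 mm, L = 123 mm, e = 3 mm; θ ← 0°
rotate_crank_by(-21°): θ ← 0° -21° = -21°
rotate_crank_by(-80°): θ ← -21° -80° = -101°
rotate_crank_by(-10°): θ ← -101° -10° = -111°
rotate_crank_by(+56°): θ ← -111° +56° = -55°
rotate_crank_by(+20°): θ ← -55° +20° = -35°
rotate_crank_by(+58°): θ ← -35° +58° = 23°
rotate_crank_by(-22°): θ ← 23° -22° = 1°
rotate_crank_by(+68°): θ ← 1° +68° = 69°
crank pin P = (r cos θ, r sin θ) = (4.300415, 11.202965)
h = r sin θ − e = 11.202965 − 3 = 8.202965
x = r cos θ + √(L² − h²) = 4.300415 + √(15129.0 − 67.2886) = 4.300415 + 122.726164 = 127.026580

127.0266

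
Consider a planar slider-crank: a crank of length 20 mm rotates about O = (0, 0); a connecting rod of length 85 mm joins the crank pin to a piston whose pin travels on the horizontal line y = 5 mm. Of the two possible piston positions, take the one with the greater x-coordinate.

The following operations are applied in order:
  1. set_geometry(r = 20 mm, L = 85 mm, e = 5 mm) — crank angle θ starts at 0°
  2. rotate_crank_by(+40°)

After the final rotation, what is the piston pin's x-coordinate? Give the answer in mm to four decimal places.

99.9571

set_geometry: r = 20 mm, L = 85 mm, e = 5 mm; θ ← 0°
rotate_crank_by(+40°): θ ← 0° +40° = 40°
crank pin P = (r cos θ, r sin θ) = (15.320889, 12.855752)
h = r sin θ − e = 12.855752 − 5 = 7.855752
x = r cos θ + √(L² − h²) = 15.320889 + √(7225.0 − 61.7128) = 15.320889 + 84.636205 = 99.957094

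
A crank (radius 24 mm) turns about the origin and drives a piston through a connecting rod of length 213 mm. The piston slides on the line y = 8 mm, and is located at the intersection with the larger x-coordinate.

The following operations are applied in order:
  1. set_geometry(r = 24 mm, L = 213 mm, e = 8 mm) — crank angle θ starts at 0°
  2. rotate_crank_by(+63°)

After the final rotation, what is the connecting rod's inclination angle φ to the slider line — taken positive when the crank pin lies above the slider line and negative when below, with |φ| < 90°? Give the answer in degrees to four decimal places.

set_geometry: r = 24 mm, L = 213 mm, e = 8 mm; θ ← 0°
rotate_crank_by(+63°): θ ← 0° +63° = 63°
crank pin P = (r cos θ, r sin θ) = (10.895772, 21.384157)
h = r sin θ − e = 21.384157 − 8 = 13.384157
sin φ = h / L = 13.384157 / 213 = 0.06283642
φ = arcsin(0.06283642) = 3.602635°

3.6026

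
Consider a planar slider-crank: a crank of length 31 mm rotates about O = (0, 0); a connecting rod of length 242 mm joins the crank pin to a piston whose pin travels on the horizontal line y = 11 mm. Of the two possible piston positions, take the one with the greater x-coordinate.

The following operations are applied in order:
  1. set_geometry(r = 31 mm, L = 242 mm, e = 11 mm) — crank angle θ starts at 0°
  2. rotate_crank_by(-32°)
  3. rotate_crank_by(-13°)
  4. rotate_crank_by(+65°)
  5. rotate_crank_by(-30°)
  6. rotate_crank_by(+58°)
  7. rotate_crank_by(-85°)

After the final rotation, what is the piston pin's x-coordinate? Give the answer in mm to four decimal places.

set_geometry: r = 31 mm, L = 242 mm, e = 11 mm; θ ← 0°
rotate_crank_by(-32°): θ ← 0° -32° = -32°
rotate_crank_by(-13°): θ ← -32° -13° = -45°
rotate_crank_by(+65°): θ ← -45° +65° = 20°
rotate_crank_by(-30°): θ ← 20° -30° = -10°
rotate_crank_by(+58°): θ ← -10° +58° = 48°
rotate_crank_by(-85°): θ ← 48° -85° = -37°
crank pin P = (r cos θ, r sin θ) = (24.757701, -18.656266)
h = r sin θ − e = -18.656266 − 11 = -29.656266
x = r cos θ + √(L² − h²) = 24.757701 + √(58564.0 − 879.4941) = 24.757701 + 240.175989 = 264.933690

264.9337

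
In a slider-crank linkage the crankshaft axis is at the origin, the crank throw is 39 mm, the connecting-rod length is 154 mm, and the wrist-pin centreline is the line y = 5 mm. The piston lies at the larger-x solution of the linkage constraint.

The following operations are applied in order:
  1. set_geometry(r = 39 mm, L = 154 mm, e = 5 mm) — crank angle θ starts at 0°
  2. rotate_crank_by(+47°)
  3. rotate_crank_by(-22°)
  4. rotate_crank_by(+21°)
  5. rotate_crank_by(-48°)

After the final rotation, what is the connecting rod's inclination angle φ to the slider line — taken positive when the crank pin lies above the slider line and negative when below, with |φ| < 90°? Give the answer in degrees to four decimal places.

set_geometry: r = 39 mm, L = 154 mm, e = 5 mm; θ ← 0°
rotate_crank_by(+47°): θ ← 0° +47° = 47°
rotate_crank_by(-22°): θ ← 47° -22° = 25°
rotate_crank_by(+21°): θ ← 25° +21° = 46°
rotate_crank_by(-48°): θ ← 46° -48° = -2°
crank pin P = (r cos θ, r sin θ) = (38.976242, -1.361080)
h = r sin θ − e = -1.361080 − 5 = -6.361080
sin φ = h / L = -6.361080 / 154 = -0.04130572
φ = arcsin(-0.04130572) = -2.367317°

-2.3673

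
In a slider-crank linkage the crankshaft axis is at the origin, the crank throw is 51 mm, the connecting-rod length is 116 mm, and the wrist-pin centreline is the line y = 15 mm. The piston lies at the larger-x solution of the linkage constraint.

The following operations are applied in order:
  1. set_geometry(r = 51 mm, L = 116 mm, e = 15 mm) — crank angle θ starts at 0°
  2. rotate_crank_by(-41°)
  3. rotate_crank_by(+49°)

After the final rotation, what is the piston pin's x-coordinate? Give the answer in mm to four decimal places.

set_geometry: r = 51 mm, L = 116 mm, e = 15 mm; θ ← 0°
rotate_crank_by(-41°): θ ← 0° -41° = -41°
rotate_crank_by(+49°): θ ← -41° +49° = 8°
crank pin P = (r cos θ, r sin θ) = (50.503672, 7.097828)
h = r sin θ − e = 7.097828 − 15 = -7.902172
x = r cos θ + √(L² − h²) = 50.503672 + √(13456.0 − 62.4443) = 50.503672 + 115.730530 = 166.234202

166.2342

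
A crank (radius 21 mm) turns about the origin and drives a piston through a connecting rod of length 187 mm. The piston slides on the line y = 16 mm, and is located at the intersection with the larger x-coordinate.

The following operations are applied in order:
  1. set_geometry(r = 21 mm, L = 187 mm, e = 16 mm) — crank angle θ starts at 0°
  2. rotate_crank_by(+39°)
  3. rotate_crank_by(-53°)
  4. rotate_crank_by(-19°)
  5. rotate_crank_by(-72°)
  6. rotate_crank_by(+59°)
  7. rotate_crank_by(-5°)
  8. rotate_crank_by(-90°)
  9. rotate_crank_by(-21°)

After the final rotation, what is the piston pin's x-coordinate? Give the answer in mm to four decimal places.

set_geometry: r = 21 mm, L = 187 mm, e = 16 mm; θ ← 0°
rotate_crank_by(+39°): θ ← 0° +39° = 39°
rotate_crank_by(-53°): θ ← 39° -53° = -14°
rotate_crank_by(-19°): θ ← -14° -19° = -33°
rotate_crank_by(-72°): θ ← -33° -72° = -105°
rotate_crank_by(+59°): θ ← -105° +59° = -46°
rotate_crank_by(-5°): θ ← -46° -5° = -51°
rotate_crank_by(-90°): θ ← -51° -90° = -141°
rotate_crank_by(-21°): θ ← -141° -21° = -162°
crank pin P = (r cos θ, r sin θ) = (-19.972187, -6.489357)
h = r sin θ − e = -6.489357 − 16 = -22.489357
x = r cos θ + √(L² − h²) = -19.972187 + √(34969.0 − 505.7712) = -19.972187 + 185.642745 = 165.670558

165.6706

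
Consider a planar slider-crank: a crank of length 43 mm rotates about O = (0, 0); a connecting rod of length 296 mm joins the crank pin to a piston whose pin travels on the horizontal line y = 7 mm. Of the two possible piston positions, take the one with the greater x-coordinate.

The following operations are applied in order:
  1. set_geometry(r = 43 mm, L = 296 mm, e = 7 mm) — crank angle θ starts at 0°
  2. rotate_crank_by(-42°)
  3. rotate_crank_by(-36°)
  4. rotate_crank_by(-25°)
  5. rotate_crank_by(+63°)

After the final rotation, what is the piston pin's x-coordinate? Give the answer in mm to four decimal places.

326.9060

set_geometry: r = 43 mm, L = 296 mm, e = 7 mm; θ ← 0°
rotate_crank_by(-42°): θ ← 0° -42° = -42°
rotate_crank_by(-36°): θ ← -42° -36° = -78°
rotate_crank_by(-25°): θ ← -78° -25° = -103°
rotate_crank_by(+63°): θ ← -103° +63° = -40°
crank pin P = (r cos θ, r sin θ) = (32.939911, -27.639867)
h = r sin θ − e = -27.639867 − 7 = -34.639867
x = r cos θ + √(L² − h²) = 32.939911 + √(87616.0 − 1199.9204) = 32.939911 + 293.966120 = 326.906031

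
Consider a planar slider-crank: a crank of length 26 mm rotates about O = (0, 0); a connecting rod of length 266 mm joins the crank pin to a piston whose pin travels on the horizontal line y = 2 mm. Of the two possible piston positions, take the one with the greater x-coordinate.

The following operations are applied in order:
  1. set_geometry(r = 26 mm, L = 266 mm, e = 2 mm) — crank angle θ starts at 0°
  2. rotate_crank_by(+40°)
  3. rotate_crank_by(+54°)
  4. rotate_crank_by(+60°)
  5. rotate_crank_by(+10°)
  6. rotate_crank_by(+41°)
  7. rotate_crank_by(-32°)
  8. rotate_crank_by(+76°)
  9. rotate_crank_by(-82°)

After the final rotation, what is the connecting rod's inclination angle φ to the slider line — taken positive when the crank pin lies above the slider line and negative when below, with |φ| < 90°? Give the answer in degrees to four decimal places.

0.8290

set_geometry: r = 26 mm, L = 266 mm, e = 2 mm; θ ← 0°
rotate_crank_by(+40°): θ ← 0° +40° = 40°
rotate_crank_by(+54°): θ ← 40° +54° = 94°
rotate_crank_by(+60°): θ ← 94° +60° = 154°
rotate_crank_by(+10°): θ ← 154° +10° = 164°
rotate_crank_by(+41°): θ ← 164° +41° = 205°
rotate_crank_by(-32°): θ ← 205° -32° = 173°
rotate_crank_by(+76°): θ ← 173° +76° = 249°
rotate_crank_by(-82°): θ ← 249° -82° = 167°
crank pin P = (r cos θ, r sin θ) = (-25.333622, 5.848727)
h = r sin θ − e = 5.848727 − 2 = 3.848727
sin φ = h / L = 3.848727 / 266 = 0.01446890
φ = arcsin(0.01446890) = 0.829036°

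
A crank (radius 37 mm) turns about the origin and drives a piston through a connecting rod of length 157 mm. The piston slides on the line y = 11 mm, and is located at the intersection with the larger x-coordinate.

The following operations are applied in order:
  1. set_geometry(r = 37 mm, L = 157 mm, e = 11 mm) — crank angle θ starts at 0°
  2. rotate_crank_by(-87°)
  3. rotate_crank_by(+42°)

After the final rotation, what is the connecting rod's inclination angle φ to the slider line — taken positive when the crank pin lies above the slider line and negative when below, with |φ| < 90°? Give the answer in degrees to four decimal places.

-13.6922

set_geometry: r = 37 mm, L = 157 mm, e = 11 mm; θ ← 0°
rotate_crank_by(-87°): θ ← 0° -87° = -87°
rotate_crank_by(+42°): θ ← -87° +42° = -45°
crank pin P = (r cos θ, r sin θ) = (26.162951, -26.162951)
h = r sin θ − e = -26.162951 − 11 = -37.162951
sin φ = h / L = -37.162951 / 157 = -0.23670669
φ = arcsin(-0.23670669) = -13.692248°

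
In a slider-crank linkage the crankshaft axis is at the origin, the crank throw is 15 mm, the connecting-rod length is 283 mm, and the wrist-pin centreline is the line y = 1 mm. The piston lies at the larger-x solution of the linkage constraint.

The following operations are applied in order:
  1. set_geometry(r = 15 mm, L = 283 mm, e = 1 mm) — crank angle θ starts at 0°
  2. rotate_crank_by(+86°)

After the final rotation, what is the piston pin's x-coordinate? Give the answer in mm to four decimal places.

set_geometry: r = 15 mm, L = 283 mm, e = 1 mm; θ ← 0°
rotate_crank_by(+86°): θ ← 0° +86° = 86°
crank pin P = (r cos θ, r sin θ) = (1.046347, 14.963461)
h = r sin θ − e = 14.963461 − 1 = 13.963461
x = r cos θ + √(L² − h²) = 1.046347 + √(80089.0 − 194.9782) = 1.046347 + 282.655306 = 283.701653

283.7017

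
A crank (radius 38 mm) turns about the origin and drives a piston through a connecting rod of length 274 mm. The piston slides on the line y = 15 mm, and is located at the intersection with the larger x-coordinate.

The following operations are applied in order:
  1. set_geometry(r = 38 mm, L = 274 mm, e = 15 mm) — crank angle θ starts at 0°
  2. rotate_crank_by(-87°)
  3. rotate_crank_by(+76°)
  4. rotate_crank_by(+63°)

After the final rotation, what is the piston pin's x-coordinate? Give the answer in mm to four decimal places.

set_geometry: r = 38 mm, L = 274 mm, e = 15 mm; θ ← 0°
rotate_crank_by(-87°): θ ← 0° -87° = -87°
rotate_crank_by(+76°): θ ← -87° +76° = -11°
rotate_crank_by(+63°): θ ← -11° +63° = 52°
crank pin P = (r cos θ, r sin θ) = (23.395136, 29.944409)
h = r sin θ − e = 29.944409 − 15 = 14.944409
x = r cos θ + √(L² − h²) = 23.395136 + √(75076.0 − 223.3353) = 23.395136 + 273.592150 = 296.987286

296.9873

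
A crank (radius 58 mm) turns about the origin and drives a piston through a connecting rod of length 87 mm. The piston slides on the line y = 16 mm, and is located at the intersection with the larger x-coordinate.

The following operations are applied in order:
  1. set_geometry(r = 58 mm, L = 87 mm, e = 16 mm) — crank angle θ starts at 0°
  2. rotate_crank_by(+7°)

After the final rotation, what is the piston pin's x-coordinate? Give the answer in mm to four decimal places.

set_geometry: r = 58 mm, L = 87 mm, e = 16 mm; θ ← 0°
rotate_crank_by(+7°): θ ← 0° +7° = 7°
crank pin P = (r cos θ, r sin θ) = (57.567677, 7.068422)
h = r sin θ − e = 7.068422 − 16 = -8.931578
x = r cos θ + √(L² − h²) = 57.567677 + √(7569.0 − 79.7731) = 57.567677 + 86.540320 = 144.107996

144.1080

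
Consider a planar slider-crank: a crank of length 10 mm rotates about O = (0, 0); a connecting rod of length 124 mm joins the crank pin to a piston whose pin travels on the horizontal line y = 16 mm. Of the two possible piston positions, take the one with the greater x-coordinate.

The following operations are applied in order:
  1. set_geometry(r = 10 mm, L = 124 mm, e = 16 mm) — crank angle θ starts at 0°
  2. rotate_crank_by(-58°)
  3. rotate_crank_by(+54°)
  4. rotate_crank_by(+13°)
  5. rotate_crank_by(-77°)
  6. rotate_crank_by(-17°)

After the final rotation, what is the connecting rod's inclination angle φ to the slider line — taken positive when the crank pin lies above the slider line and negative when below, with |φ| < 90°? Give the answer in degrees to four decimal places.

-12.0855

set_geometry: r = 10 mm, L = 124 mm, e = 16 mm; θ ← 0°
rotate_crank_by(-58°): θ ← 0° -58° = -58°
rotate_crank_by(+54°): θ ← -58° +54° = -4°
rotate_crank_by(+13°): θ ← -4° +13° = 9°
rotate_crank_by(-77°): θ ← 9° -77° = -68°
rotate_crank_by(-17°): θ ← -68° -17° = -85°
crank pin P = (r cos θ, r sin θ) = (0.871557, -9.961947)
h = r sin θ − e = -9.961947 − 16 = -25.961947
sin φ = h / L = -25.961947 / 124 = -0.20937054
φ = arcsin(-0.20937054) = -12.085467°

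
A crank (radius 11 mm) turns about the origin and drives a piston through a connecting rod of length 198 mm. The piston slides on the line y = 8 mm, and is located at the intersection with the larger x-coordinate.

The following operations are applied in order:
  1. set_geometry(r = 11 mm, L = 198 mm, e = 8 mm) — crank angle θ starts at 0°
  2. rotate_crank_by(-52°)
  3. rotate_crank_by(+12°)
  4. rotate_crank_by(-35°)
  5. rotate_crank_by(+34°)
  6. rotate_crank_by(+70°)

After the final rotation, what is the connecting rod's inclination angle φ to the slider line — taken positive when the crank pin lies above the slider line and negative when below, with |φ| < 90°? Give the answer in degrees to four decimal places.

set_geometry: r = 11 mm, L = 198 mm, e = 8 mm; θ ← 0°
rotate_crank_by(-52°): θ ← 0° -52° = -52°
rotate_crank_by(+12°): θ ← -52° +12° = -40°
rotate_crank_by(-35°): θ ← -40° -35° = -75°
rotate_crank_by(+34°): θ ← -75° +34° = -41°
rotate_crank_by(+70°): θ ← -41° +70° = 29°
crank pin P = (r cos θ, r sin θ) = (9.620817, 5.332906)
h = r sin θ − e = 5.332906 − 8 = -2.667094
sin φ = h / L = -2.667094 / 198 = -0.01347017
φ = arcsin(-0.01347017) = -0.771807°

-0.7718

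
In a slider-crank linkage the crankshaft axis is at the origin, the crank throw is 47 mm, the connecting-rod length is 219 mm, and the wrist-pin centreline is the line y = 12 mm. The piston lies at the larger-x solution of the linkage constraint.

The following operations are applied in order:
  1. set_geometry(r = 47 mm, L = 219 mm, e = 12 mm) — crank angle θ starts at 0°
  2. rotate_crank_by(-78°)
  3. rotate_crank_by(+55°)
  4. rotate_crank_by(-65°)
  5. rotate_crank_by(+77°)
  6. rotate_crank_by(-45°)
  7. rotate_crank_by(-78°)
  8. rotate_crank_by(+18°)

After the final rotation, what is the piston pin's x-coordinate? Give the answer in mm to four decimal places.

set_geometry: r = 47 mm, L = 219 mm, e = 12 mm; θ ← 0°
rotate_crank_by(-78°): θ ← 0° -78° = -78°
rotate_crank_by(+55°): θ ← -78° +55° = -23°
rotate_crank_by(-65°): θ ← -23° -65° = -88°
rotate_crank_by(+77°): θ ← -88° +77° = -11°
rotate_crank_by(-45°): θ ← -11° -45° = -56°
rotate_crank_by(-78°): θ ← -56° -78° = -134°
rotate_crank_by(+18°): θ ← -134° +18° = -116°
crank pin P = (r cos θ, r sin θ) = (-20.603444, -42.243320)
h = r sin θ − e = -42.243320 − 12 = -54.243320
x = r cos θ + √(L² − h²) = -20.603444 + √(47961.0 − 2942.3378) = -20.603444 + 212.176017 = 191.572573

191.5726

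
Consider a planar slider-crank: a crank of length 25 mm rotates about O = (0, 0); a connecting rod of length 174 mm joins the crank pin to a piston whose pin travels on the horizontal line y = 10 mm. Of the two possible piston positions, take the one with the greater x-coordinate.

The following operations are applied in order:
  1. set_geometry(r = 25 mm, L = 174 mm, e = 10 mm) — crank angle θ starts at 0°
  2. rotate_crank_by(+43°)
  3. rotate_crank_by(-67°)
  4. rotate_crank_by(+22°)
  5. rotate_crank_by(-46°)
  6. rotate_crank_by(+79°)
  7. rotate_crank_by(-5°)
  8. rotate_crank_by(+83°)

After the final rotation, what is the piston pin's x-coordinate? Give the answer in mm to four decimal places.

set_geometry: r = 25 mm, L = 174 mm, e = 10 mm; θ ← 0°
rotate_crank_by(+43°): θ ← 0° +43° = 43°
rotate_crank_by(-67°): θ ← 43° -67° = -24°
rotate_crank_by(+22°): θ ← -24° +22° = -2°
rotate_crank_by(-46°): θ ← -2° -46° = -48°
rotate_crank_by(+79°): θ ← -48° +79° = 31°
rotate_crank_by(-5°): θ ← 31° -5° = 26°
rotate_crank_by(+83°): θ ← 26° +83° = 109°
crank pin P = (r cos θ, r sin θ) = (-8.139204, 23.637964)
h = r sin θ − e = 23.637964 − 10 = 13.637964
x = r cos θ + √(L² − h²) = -8.139204 + √(30276.0 − 185.9941) = -8.139204 + 173.464711 = 165.325507

165.3255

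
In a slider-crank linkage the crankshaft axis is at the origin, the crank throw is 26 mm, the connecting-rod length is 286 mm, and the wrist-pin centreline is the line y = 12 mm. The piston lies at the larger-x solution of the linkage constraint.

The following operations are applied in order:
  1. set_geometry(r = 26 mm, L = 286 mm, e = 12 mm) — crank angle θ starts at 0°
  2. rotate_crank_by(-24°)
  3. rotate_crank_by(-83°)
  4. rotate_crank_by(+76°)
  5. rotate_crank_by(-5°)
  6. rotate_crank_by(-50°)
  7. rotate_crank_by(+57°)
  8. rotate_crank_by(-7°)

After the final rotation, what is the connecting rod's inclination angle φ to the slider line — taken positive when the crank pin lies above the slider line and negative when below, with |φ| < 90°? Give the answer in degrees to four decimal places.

-5.4739

set_geometry: r = 26 mm, L = 286 mm, e = 12 mm; θ ← 0°
rotate_crank_by(-24°): θ ← 0° -24° = -24°
rotate_crank_by(-83°): θ ← -24° -83° = -107°
rotate_crank_by(+76°): θ ← -107° +76° = -31°
rotate_crank_by(-5°): θ ← -31° -5° = -36°
rotate_crank_by(-50°): θ ← -36° -50° = -86°
rotate_crank_by(+57°): θ ← -86° +57° = -29°
rotate_crank_by(-7°): θ ← -29° -7° = -36°
crank pin P = (r cos θ, r sin θ) = (21.034442, -15.282417)
h = r sin θ − e = -15.282417 − 12 = -27.282417
sin φ = h / L = -27.282417 / 286 = -0.09539306
φ = arcsin(-0.09539306) = -5.473944°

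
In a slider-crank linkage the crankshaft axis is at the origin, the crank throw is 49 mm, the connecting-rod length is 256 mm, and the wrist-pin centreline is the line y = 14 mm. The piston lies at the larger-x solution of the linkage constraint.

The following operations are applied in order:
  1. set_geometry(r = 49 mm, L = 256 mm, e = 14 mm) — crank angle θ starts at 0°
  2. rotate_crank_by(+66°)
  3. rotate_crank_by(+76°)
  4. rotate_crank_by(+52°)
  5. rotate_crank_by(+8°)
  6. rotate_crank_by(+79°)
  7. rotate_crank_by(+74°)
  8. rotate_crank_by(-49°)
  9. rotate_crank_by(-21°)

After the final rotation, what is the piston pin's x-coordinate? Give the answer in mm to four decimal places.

261.2271

set_geometry: r = 49 mm, L = 256 mm, e = 14 mm; θ ← 0°
rotate_crank_by(+66°): θ ← 0° +66° = 66°
rotate_crank_by(+76°): θ ← 66° +76° = 142°
rotate_crank_by(+52°): θ ← 142° +52° = 194°
rotate_crank_by(+8°): θ ← 194° +8° = 202°
rotate_crank_by(+79°): θ ← 202° +79° = 281°
rotate_crank_by(+74°): θ ← 281° +74° = 355°
rotate_crank_by(-49°): θ ← 355° -49° = 306°
rotate_crank_by(-21°): θ ← 306° -21° = 285°
crank pin P = (r cos θ, r sin θ) = (12.682133, -47.330365)
h = r sin θ − e = -47.330365 − 14 = -61.330365
x = r cos θ + √(L² − h²) = 12.682133 + √(65536.0 − 3761.4137) = 12.682133 + 248.544938 = 261.227071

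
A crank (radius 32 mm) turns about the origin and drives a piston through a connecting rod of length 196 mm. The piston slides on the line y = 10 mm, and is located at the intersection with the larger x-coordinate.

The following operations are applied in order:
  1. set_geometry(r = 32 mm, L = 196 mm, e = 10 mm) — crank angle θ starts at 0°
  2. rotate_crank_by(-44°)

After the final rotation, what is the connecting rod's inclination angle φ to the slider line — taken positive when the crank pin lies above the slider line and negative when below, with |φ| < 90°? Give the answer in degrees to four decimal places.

set_geometry: r = 32 mm, L = 196 mm, e = 10 mm; θ ← 0°
rotate_crank_by(-44°): θ ← 0° -44° = -44°
crank pin P = (r cos θ, r sin θ) = (23.018874, -22.229068)
h = r sin θ − e = -22.229068 − 10 = -32.229068
sin φ = h / L = -32.229068 / 196 = -0.16443402
φ = arcsin(-0.16443402) = -9.464357°

-9.4644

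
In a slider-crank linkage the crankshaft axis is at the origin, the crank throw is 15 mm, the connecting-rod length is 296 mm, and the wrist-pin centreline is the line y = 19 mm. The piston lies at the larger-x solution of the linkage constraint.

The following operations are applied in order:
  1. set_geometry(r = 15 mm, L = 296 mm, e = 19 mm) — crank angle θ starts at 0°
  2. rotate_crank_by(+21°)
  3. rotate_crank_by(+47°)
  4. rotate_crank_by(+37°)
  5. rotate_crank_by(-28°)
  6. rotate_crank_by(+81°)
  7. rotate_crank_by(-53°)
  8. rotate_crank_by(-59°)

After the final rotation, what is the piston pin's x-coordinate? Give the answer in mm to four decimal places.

306.3060

set_geometry: r = 15 mm, L = 296 mm, e = 19 mm; θ ← 0°
rotate_crank_by(+21°): θ ← 0° +21° = 21°
rotate_crank_by(+47°): θ ← 21° +47° = 68°
rotate_crank_by(+37°): θ ← 68° +37° = 105°
rotate_crank_by(-28°): θ ← 105° -28° = 77°
rotate_crank_by(+81°): θ ← 77° +81° = 158°
rotate_crank_by(-53°): θ ← 158° -53° = 105°
rotate_crank_by(-59°): θ ← 105° -59° = 46°
crank pin P = (r cos θ, r sin θ) = (10.419876, 10.790097)
h = r sin θ − e = 10.790097 − 19 = -8.209903
x = r cos θ + √(L² − h²) = 10.419876 + √(87616.0 − 67.4025) = 10.419876 + 295.886123 = 306.305998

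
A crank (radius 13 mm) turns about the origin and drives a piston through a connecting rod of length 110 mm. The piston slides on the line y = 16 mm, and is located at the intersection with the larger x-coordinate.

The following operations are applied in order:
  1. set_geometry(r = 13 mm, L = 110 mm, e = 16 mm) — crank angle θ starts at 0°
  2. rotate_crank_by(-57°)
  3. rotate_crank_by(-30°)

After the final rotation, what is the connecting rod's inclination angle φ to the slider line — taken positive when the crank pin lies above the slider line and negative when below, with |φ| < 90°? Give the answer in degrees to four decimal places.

set_geometry: r = 13 mm, L = 110 mm, e = 16 mm; θ ← 0°
rotate_crank_by(-57°): θ ← 0° -57° = -57°
rotate_crank_by(-30°): θ ← -57° -30° = -87°
crank pin P = (r cos θ, r sin θ) = (0.680367, -12.982184)
h = r sin θ − e = -12.982184 − 16 = -28.982184
sin φ = h / L = -28.982184 / 110 = -0.26347440
φ = arcsin(-0.26347440) = -15.276321°

-15.2763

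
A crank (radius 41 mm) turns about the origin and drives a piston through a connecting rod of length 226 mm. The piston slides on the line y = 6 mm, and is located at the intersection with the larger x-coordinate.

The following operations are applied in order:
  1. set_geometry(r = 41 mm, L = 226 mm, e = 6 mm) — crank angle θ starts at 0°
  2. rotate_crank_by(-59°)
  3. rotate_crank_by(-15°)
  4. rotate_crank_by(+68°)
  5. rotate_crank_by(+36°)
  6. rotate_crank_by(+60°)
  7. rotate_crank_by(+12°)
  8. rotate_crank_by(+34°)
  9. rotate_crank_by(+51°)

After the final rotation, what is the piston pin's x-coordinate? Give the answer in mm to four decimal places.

set_geometry: r = 41 mm, L = 226 mm, e = 6 mm; θ ← 0°
rotate_crank_by(-59°): θ ← 0° -59° = -59°
rotate_crank_by(-15°): θ ← -59° -15° = -74°
rotate_crank_by(+68°): θ ← -74° +68° = -6°
rotate_crank_by(+36°): θ ← -6° +36° = 30°
rotate_crank_by(+60°): θ ← 30° +60° = 90°
rotate_crank_by(+12°): θ ← 90° +12° = 102°
rotate_crank_by(+34°): θ ← 102° +34° = 136°
rotate_crank_by(+51°): θ ← 136° +51° = 187°
crank pin P = (r cos θ, r sin θ) = (-40.694392, -4.996643)
h = r sin θ − e = -4.996643 − 6 = -10.996643
x = r cos θ + √(L² − h²) = -40.694392 + √(51076.0 − 120.9262) = -40.694392 + 225.732306 = 185.037913

185.0379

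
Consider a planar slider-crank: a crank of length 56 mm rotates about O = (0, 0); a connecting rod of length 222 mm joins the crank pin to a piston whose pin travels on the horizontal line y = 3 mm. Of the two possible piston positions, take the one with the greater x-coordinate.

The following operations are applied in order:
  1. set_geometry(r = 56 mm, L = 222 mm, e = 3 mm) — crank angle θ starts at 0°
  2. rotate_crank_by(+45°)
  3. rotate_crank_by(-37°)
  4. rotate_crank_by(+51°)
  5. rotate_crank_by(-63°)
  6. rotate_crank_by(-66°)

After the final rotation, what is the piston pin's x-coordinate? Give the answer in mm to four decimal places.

set_geometry: r = 56 mm, L = 222 mm, e = 3 mm; θ ← 0°
rotate_crank_by(+45°): θ ← 0° +45° = 45°
rotate_crank_by(-37°): θ ← 45° -37° = 8°
rotate_crank_by(+51°): θ ← 8° +51° = 59°
rotate_crank_by(-63°): θ ← 59° -63° = -4°
rotate_crank_by(-66°): θ ← -4° -66° = -70°
crank pin P = (r cos θ, r sin θ) = (19.153128, -52.622787)
h = r sin θ − e = -52.622787 − 3 = -55.622787
x = r cos θ + √(L² − h²) = 19.153128 + √(49284.0 − 3093.8944) = 19.153128 + 214.918835 = 234.071963

234.0720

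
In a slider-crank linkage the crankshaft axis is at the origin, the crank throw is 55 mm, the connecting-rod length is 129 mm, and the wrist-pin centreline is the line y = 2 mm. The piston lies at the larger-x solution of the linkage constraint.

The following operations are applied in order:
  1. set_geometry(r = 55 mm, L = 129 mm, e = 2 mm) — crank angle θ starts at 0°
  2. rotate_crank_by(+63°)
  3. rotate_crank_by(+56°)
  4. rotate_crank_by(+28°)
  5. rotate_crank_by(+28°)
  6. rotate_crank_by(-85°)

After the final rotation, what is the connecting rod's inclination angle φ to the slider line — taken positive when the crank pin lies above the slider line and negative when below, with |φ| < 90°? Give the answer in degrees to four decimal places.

24.2584

set_geometry: r = 55 mm, L = 129 mm, e = 2 mm; θ ← 0°
rotate_crank_by(+63°): θ ← 0° +63° = 63°
rotate_crank_by(+56°): θ ← 63° +56° = 119°
rotate_crank_by(+28°): θ ← 119° +28° = 147°
rotate_crank_by(+28°): θ ← 147° +28° = 175°
rotate_crank_by(-85°): θ ← 175° -85° = 90°
crank pin P = (r cos θ, r sin θ) = (0.000000, 55.000000)
h = r sin θ − e = 55.000000 − 2 = 53.000000
sin φ = h / L = 53.000000 / 129 = 0.41085271
φ = arcsin(0.41085271) = 24.258412°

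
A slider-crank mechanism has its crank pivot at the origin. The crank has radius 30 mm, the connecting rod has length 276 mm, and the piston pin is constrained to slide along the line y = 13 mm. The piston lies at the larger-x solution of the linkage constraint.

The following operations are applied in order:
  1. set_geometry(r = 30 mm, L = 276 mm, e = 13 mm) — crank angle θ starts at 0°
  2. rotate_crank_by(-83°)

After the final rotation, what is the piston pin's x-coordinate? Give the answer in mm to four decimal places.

276.3210

set_geometry: r = 30 mm, L = 276 mm, e = 13 mm; θ ← 0°
rotate_crank_by(-83°): θ ← 0° -83° = -83°
crank pin P = (r cos θ, r sin θ) = (3.656080, -29.776385)
h = r sin θ − e = -29.776385 − 13 = -42.776385
x = r cos θ + √(L² − h²) = 3.656080 + √(76176.0 − 1829.8191) = 3.656080 + 272.664961 = 276.321041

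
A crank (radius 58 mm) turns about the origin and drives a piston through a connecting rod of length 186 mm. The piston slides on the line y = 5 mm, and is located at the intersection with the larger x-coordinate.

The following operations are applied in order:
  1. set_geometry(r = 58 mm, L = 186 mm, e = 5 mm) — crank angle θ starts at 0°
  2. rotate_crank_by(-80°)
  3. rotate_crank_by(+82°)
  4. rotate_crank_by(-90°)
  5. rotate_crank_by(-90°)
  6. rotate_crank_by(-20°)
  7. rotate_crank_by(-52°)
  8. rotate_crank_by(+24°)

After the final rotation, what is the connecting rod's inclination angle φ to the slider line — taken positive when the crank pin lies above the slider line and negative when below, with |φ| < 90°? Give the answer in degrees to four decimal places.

11.3866

set_geometry: r = 58 mm, L = 186 mm, e = 5 mm; θ ← 0°
rotate_crank_by(-80°): θ ← 0° -80° = -80°
rotate_crank_by(+82°): θ ← -80° +82° = 2°
rotate_crank_by(-90°): θ ← 2° -90° = -88°
rotate_crank_by(-90°): θ ← -88° -90° = -178°
rotate_crank_by(-20°): θ ← -178° -20° = -198°
rotate_crank_by(-52°): θ ← -198° -52° = -250°
rotate_crank_by(+24°): θ ← -250° +24° = -226°
crank pin P = (r cos θ, r sin θ) = (-40.290185, 41.721708)
h = r sin θ − e = 41.721708 − 5 = 36.721708
sin φ = h / L = 36.721708 / 186 = 0.19742854
φ = arcsin(0.19742854) = 11.386627°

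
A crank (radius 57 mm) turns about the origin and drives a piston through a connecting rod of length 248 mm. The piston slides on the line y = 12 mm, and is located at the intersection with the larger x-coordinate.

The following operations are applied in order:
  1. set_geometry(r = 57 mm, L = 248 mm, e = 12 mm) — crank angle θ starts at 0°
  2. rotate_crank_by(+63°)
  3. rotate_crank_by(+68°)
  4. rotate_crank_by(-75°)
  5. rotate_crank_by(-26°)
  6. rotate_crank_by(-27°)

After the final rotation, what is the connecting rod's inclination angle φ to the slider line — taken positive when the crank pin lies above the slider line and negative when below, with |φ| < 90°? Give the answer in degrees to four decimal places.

set_geometry: r = 57 mm, L = 248 mm, e = 12 mm; θ ← 0°
rotate_crank_by(+63°): θ ← 0° +63° = 63°
rotate_crank_by(+68°): θ ← 63° +68° = 131°
rotate_crank_by(-75°): θ ← 131° -75° = 56°
rotate_crank_by(-26°): θ ← 56° -26° = 30°
rotate_crank_by(-27°): θ ← 30° -27° = 3°
crank pin P = (r cos θ, r sin θ) = (56.921883, 2.983150)
h = r sin θ − e = 2.983150 − 12 = -9.016850
sin φ = h / L = -9.016850 / 248 = -0.03635827
φ = arcsin(-0.03635827) = -2.083635°

-2.0836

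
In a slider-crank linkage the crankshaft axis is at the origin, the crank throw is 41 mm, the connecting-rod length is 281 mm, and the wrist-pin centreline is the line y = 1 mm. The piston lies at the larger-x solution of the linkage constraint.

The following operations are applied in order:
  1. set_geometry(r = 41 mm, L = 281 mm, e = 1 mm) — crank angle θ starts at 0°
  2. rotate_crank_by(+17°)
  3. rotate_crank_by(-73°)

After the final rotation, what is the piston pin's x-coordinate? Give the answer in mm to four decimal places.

set_geometry: r = 41 mm, L = 281 mm, e = 1 mm; θ ← 0°
rotate_crank_by(+17°): θ ← 0° +17° = 17°
rotate_crank_by(-73°): θ ← 17° -73° = -56°
crank pin P = (r cos θ, r sin θ) = (22.926909, -33.990540)
h = r sin θ − e = -33.990540 − 1 = -34.990540
x = r cos θ + √(L² − h²) = 22.926909 + √(78961.0 − 1224.3379) = 22.926909 + 278.812952 = 301.739861

301.7399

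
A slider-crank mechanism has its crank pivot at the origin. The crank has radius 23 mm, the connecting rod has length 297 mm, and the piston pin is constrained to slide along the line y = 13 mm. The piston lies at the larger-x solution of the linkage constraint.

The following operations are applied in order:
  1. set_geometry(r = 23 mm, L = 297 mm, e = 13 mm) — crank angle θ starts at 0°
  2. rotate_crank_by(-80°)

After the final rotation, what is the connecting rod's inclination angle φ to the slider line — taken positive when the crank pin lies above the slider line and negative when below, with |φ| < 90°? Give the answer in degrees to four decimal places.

-6.8942

set_geometry: r = 23 mm, L = 297 mm, e = 13 mm; θ ← 0°
rotate_crank_by(-80°): θ ← 0° -80° = -80°
crank pin P = (r cos θ, r sin θ) = (3.993908, -22.650578)
h = r sin θ − e = -22.650578 − 13 = -35.650578
sin φ = h / L = -35.650578 / 297 = -0.12003562
φ = arcsin(-0.12003562) = -6.894158°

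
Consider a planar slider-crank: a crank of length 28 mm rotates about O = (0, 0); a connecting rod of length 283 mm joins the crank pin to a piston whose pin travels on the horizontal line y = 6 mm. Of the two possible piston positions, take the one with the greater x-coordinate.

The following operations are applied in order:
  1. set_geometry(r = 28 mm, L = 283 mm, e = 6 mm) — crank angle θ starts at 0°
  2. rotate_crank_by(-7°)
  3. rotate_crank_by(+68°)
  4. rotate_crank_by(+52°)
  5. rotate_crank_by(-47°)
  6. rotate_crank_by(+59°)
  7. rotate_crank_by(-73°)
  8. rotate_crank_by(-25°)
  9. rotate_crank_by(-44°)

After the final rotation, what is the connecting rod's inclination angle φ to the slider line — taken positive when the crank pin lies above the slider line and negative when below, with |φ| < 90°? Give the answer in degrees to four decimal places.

-2.8734

set_geometry: r = 28 mm, L = 283 mm, e = 6 mm; θ ← 0°
rotate_crank_by(-7°): θ ← 0° -7° = -7°
rotate_crank_by(+68°): θ ← -7° +68° = 61°
rotate_crank_by(+52°): θ ← 61° +52° = 113°
rotate_crank_by(-47°): θ ← 113° -47° = 66°
rotate_crank_by(+59°): θ ← 66° +59° = 125°
rotate_crank_by(-73°): θ ← 125° -73° = 52°
rotate_crank_by(-25°): θ ← 52° -25° = 27°
rotate_crank_by(-44°): θ ← 27° -44° = -17°
crank pin P = (r cos θ, r sin θ) = (26.776533, -8.186408)
h = r sin θ − e = -8.186408 − 6 = -14.186408
sin φ = h / L = -14.186408 / 283 = -0.05012865
φ = arcsin(-0.05012865) = -2.873364°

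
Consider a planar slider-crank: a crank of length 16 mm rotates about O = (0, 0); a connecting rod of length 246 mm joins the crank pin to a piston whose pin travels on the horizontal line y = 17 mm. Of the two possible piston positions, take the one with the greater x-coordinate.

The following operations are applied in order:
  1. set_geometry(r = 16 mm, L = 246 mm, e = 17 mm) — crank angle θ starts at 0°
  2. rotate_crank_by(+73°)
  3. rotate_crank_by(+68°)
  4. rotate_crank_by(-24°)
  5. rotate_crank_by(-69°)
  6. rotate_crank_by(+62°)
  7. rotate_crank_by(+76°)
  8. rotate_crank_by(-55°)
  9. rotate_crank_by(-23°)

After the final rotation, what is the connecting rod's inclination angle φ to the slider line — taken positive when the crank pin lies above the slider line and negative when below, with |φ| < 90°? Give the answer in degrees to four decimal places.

set_geometry: r = 16 mm, L = 246 mm, e = 17 mm; θ ← 0°
rotate_crank_by(+73°): θ ← 0° +73° = 73°
rotate_crank_by(+68°): θ ← 73° +68° = 141°
rotate_crank_by(-24°): θ ← 141° -24° = 117°
rotate_crank_by(-69°): θ ← 117° -69° = 48°
rotate_crank_by(+62°): θ ← 48° +62° = 110°
rotate_crank_by(+76°): θ ← 110° +76° = 186°
rotate_crank_by(-55°): θ ← 186° -55° = 131°
rotate_crank_by(-23°): θ ← 131° -23° = 108°
crank pin P = (r cos θ, r sin θ) = (-4.944272, 15.216904)
h = r sin θ − e = 15.216904 − 17 = -1.783096
sin φ = h / L = -1.783096 / 246 = -0.00724836
φ = arcsin(-0.00724836) = -0.415304°

-0.4153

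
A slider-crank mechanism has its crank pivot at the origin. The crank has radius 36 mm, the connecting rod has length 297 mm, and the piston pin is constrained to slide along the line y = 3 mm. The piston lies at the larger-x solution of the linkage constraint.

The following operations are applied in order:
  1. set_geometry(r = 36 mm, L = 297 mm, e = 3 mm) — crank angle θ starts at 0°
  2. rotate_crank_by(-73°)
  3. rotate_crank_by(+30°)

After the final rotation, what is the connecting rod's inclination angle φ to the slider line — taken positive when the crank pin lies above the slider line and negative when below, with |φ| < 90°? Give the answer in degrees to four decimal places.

set_geometry: r = 36 mm, L = 297 mm, e = 3 mm; θ ← 0°
rotate_crank_by(-73°): θ ← 0° -73° = -73°
rotate_crank_by(+30°): θ ← -73° +30° = -43°
crank pin P = (r cos θ, r sin θ) = (26.328733, -24.551941)
h = r sin θ − e = -24.551941 − 3 = -27.551941
sin φ = h / L = -27.551941 / 297 = -0.09276748
φ = arcsin(-0.09276748) = -5.322838°

-5.3228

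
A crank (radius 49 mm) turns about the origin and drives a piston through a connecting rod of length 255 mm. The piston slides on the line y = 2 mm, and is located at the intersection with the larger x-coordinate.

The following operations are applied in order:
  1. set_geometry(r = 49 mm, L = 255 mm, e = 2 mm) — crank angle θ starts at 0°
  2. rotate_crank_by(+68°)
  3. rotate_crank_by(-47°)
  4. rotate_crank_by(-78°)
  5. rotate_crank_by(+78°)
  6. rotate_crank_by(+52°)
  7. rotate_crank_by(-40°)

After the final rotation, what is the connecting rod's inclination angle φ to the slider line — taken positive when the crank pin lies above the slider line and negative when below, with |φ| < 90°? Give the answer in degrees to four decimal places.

5.5557

set_geometry: r = 49 mm, L = 255 mm, e = 2 mm; θ ← 0°
rotate_crank_by(+68°): θ ← 0° +68° = 68°
rotate_crank_by(-47°): θ ← 68° -47° = 21°
rotate_crank_by(-78°): θ ← 21° -78° = -57°
rotate_crank_by(+78°): θ ← -57° +78° = 21°
rotate_crank_by(+52°): θ ← 21° +52° = 73°
rotate_crank_by(-40°): θ ← 73° -40° = 33°
crank pin P = (r cos θ, r sin θ) = (41.094858, 26.687313)
h = r sin θ − e = 26.687313 − 2 = 24.687313
sin φ = h / L = 24.687313 / 255 = 0.09681299
φ = arcsin(0.09681299) = 5.555678°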